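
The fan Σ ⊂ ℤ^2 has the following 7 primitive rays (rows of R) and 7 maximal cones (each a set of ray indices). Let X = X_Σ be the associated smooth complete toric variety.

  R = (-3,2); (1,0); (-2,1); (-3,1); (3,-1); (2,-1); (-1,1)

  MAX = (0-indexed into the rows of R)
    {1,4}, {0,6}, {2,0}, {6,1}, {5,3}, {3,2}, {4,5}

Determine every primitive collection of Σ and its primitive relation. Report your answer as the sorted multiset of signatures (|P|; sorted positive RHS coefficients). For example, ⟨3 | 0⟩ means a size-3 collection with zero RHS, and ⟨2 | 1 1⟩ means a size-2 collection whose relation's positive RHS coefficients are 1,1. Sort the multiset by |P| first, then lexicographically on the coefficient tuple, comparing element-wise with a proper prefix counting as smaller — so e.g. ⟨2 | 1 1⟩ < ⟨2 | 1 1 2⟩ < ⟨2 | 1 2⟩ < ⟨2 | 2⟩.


14 minimal non-faces of Δ(Σ) (on 7 rays):

  P = {2,5}:  v_{2} + v_{5} = 0  →  sig = ⟨2 | 0⟩
  P = {3,4}:  v_{3} + v_{4} = 0  →  sig = ⟨2 | 0⟩
  P = {0,5}:  v_{0} + v_{5} = v_{6}  →  sig = ⟨2 | 1⟩
  P = {1,2}:  v_{1} + v_{2} = v_{6}  →  sig = ⟨2 | 1⟩
  P = {1,3}:  v_{1} + v_{3} = v_{2}  →  sig = ⟨2 | 1⟩
  P = {1,5}:  v_{1} + v_{5} = v_{4}  →  sig = ⟨2 | 1⟩
  P = {2,4}:  v_{2} + v_{4} = v_{1}  →  sig = ⟨2 | 1⟩
  P = {2,6}:  v_{2} + v_{6} = v_{0}  →  sig = ⟨2 | 1⟩
  P = {5,6}:  v_{5} + v_{6} = v_{1}  →  sig = ⟨2 | 1⟩
  P = {0,4}:  v_{0} + v_{4} = v_{1} + v_{6}  →  sig = ⟨2 | 1 1⟩
  P = {0,1}:  v_{0} + v_{1} = 2·v_{6}  →  sig = ⟨2 | 2⟩
  P = {3,6}:  v_{3} + v_{6} = 2·v_{2}  →  sig = ⟨2 | 2⟩
  P = {4,6}:  v_{4} + v_{6} = 2·v_{1}  →  sig = ⟨2 | 2⟩
  P = {0,3}:  v_{0} + v_{3} = 3·v_{2}  →  sig = ⟨2 | 3⟩

Sorted signature multiset PRS(X):
    |P|=2: 14 collections, coeffs (), (), (1), (1), (1), (1), (1), (1), (1), (1,1), (2), (2), (2), (3)


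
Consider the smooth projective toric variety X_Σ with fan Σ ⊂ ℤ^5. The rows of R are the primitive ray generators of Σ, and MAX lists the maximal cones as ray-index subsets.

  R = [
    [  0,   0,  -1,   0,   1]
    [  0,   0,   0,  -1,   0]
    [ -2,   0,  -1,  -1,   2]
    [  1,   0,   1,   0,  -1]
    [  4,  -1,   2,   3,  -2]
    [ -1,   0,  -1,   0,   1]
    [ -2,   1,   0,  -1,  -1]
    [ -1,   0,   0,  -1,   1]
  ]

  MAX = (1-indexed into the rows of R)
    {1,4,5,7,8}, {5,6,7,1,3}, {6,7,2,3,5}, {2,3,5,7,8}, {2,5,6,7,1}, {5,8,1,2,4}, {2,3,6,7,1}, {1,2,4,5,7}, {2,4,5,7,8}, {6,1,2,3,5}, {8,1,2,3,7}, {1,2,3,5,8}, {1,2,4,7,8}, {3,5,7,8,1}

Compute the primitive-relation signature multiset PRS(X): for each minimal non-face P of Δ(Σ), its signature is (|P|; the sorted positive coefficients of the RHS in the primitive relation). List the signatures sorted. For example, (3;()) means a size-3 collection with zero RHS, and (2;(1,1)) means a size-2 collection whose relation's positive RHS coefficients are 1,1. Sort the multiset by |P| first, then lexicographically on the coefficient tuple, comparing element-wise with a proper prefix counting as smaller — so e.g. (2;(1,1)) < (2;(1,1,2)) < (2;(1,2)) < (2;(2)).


The 5 primitive collections of Σ (r=8, n=5):

  • {4,6}:  v_{4} + v_{6} = 0  so sig = (2;())
  • {3,4}:  v_{3} + v_{4} = v_{8}  so sig = (2;(1))
  • {6,8}:  v_{6} + v_{8} = v_{3}  so sig = (2;(1))
  • {1,2,3,5,7}:  v_{1} + v_{2} + v_{3} + v_{5} + v_{7} = 0  so sig = (5;())
  • {1,2,5,7,8}:  v_{1} + v_{2} + v_{5} + v_{7} + v_{8} = v_{4}  so sig = (5;(1))

so the primitive-relation signature multiset is
    (2;())
    (2;(1))
    (2;(1))
    (5;())
    (5;(1))


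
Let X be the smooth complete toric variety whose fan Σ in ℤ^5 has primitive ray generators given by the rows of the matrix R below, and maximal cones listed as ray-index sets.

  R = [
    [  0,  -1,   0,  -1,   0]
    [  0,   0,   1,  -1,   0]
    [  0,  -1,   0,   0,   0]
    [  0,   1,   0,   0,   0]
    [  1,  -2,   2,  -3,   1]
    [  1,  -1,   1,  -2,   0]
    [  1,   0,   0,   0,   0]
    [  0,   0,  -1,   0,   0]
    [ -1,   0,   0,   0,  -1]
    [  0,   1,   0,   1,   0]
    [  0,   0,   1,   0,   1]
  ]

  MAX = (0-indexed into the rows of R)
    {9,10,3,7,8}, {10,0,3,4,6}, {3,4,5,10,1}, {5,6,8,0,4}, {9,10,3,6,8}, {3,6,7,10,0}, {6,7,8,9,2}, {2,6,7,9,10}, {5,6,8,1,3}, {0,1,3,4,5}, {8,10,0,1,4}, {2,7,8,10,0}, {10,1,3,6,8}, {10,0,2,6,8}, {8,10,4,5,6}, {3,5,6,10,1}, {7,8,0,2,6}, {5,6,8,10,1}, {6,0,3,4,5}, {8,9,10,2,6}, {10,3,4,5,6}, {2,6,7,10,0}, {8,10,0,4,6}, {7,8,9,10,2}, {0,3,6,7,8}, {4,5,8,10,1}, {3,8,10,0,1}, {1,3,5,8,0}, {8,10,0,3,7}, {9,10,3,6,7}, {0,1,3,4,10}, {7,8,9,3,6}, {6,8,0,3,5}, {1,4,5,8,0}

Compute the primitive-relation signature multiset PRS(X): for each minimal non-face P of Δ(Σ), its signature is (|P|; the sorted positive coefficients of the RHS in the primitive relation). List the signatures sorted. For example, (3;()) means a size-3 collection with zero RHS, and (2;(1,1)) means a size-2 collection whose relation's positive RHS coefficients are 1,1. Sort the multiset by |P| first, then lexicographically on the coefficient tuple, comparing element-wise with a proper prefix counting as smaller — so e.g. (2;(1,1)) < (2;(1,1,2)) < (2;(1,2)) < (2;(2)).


The 18 primitive collections of Σ (r=11, n=5):

  • {0,9}:  v_{0} + v_{9} = 0  ⟹  sig = (2;())
  • {2,3}:  v_{2} + v_{3} = 0  ⟹  sig = (2;())
  • {1,7}:  v_{1} + v_{7} = v_{0} + v_{3}  ⟹  sig = (2;(1,1))
  • {4,9}:  v_{4} + v_{9} = v_{5} + v_{10}  ⟹  sig = (2;(1,1))
  • {5,9}:  v_{5} + v_{9} = v_{1} + v_{6}  ⟹  sig = (2;(1,1))
  • {1,2}:  v_{1} + v_{2} = v_{0} + v_{6} + v_{8} + v_{10}  ⟹  sig = (2;(1,1,1,1))
  • {1,9}:  v_{1} + v_{9} = v_{3} + v_{6} + v_{8} + v_{10}  ⟹  sig = (2;(1,1,1,1))
  • {4,7}:  v_{4} + v_{7} = 3·v_{0} + v_{3} + v_{6} + v_{10}  ⟹  sig = (2;(1,1,1,3))
  • {5,7}:  v_{5} + v_{7} = 2·v_{0} + v_{3} + v_{6}  ⟹  sig = (2;(1,1,2))
  • {2,5}:  v_{2} + v_{5} = 2·v_{0} + 2·v_{6} + v_{8} + v_{10}  ⟹  sig = (2;(1,1,2,2))
  • {2,4}:  v_{2} + v_{4} = 3·v_{0} + 2·v_{6} + v_{8} + 2·v_{10}  ⟹  sig = (2;(1,2,2,3))
  • {0,1,6}:  v_{0} + v_{1} + v_{6} = v_{5}  ⟹  sig = (3;(1))
  • {0,5,10}:  v_{0} + v_{5} + v_{10} = v_{4}  ⟹  sig = (3;(1))
  • {1,4,6}:  v_{1} + v_{4} + v_{6} = 2·v_{5} + v_{10}  ⟹  sig = (3;(1,2))
  • {3,4,8}:  v_{3} + v_{4} + v_{8} = v_{0} + 2·v_{1}  ⟹  sig = (3;(1,2))
  • {6,7,8,10}:  v_{6} + v_{7} + v_{8} + v_{10} = 0  ⟹  sig = (4;())
  • {3,5,8,10}:  v_{3} + v_{5} + v_{8} + v_{10} = 2·v_{1}  ⟹  sig = (4;(2))
  • {0,3,6,8,10}:  v_{0} + v_{3} + v_{6} + v_{8} + v_{10} = v_{1}  ⟹  sig = (5;(1))

so the primitive-relation signature multiset is
{ (2;()) ×2,  (2;(1,1)) ×3,  (2;(1,1,1,1)) ×2,  (2;(1,1,1,3)),  (2;(1,1,2)),  (2;(1,1,2,2)),  (2;(1,2,2,3)),  (3;(1)) ×2,  (3;(1,2)) ×2,  (4;()),  (4;(2)),  (5;(1)) }


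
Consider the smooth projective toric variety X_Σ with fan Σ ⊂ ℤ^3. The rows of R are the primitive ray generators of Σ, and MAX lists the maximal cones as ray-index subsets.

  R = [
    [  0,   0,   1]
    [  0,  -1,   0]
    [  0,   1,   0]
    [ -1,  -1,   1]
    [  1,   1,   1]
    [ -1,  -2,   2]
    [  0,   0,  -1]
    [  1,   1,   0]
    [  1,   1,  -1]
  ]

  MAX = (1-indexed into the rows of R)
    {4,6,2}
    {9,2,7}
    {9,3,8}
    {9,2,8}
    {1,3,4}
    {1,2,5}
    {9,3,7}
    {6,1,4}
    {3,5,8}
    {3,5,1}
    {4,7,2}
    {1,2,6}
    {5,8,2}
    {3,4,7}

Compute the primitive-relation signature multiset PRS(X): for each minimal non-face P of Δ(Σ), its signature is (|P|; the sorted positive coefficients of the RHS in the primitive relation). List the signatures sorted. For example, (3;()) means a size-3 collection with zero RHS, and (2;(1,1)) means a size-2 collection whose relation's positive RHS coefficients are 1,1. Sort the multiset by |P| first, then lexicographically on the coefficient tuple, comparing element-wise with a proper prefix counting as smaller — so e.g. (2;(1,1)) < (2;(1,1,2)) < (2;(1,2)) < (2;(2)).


Δ(Σ) — 9 vertices, 16 min non-faces:

  P={1,7}:  v_{1} + v_{7} = 0  ⇒ sig = (2;())
  P={2,3}:  v_{2} + v_{3} = 0  ⇒ sig = (2;())
  P={4,9}:  v_{4} + v_{9} = 0  ⇒ sig = (2;())
  P={1,8}:  v_{1} + v_{8} = v_{5}  ⇒ sig = (2;(1))
  P={1,9}:  v_{1} + v_{9} = v_{8}  ⇒ sig = (2;(1))
  P={4,8}:  v_{4} + v_{8} = v_{1}  ⇒ sig = (2;(1))
  P={5,7}:  v_{5} + v_{7} = v_{8}  ⇒ sig = (2;(1))
  P={7,8}:  v_{7} + v_{8} = v_{9}  ⇒ sig = (2;(1))
  P={3,6}:  v_{3} + v_{6} = v_{1} + v_{4}  ⇒ sig = (2;(1,1))
  P={6,7}:  v_{6} + v_{7} = v_{2} + v_{4}  ⇒ sig = (2;(1,1))
  P={6,9}:  v_{6} + v_{9} = v_{1} + v_{2}  ⇒ sig = (2;(1,1))
  P={6,8}:  v_{6} + v_{8} = 2·v_{1} + v_{2}  ⇒ sig = (2;(1,2))
  P={5,6}:  v_{5} + v_{6} = 3·v_{1} + v_{2}  ⇒ sig = (2;(1,3))
  P={4,5}:  v_{4} + v_{5} = 2·v_{1}  ⇒ sig = (2;(2))
  P={5,9}:  v_{5} + v_{9} = 2·v_{8}  ⇒ sig = (2;(2))
  P={1,2,4}:  v_{1} + v_{2} + v_{4} = v_{6}  ⇒ sig = (3;(1))

Hence PRS(X_Σ) =
[(2;()), (2;()), (2;()), (2;(1)), (2;(1)), (2;(1)), (2;(1)), (2;(1)), (2;(1,1)), (2;(1,1)), (2;(1,1)), (2;(1,2)), (2;(1,3)), (2;(2)), (2;(2)), (3;(1))]


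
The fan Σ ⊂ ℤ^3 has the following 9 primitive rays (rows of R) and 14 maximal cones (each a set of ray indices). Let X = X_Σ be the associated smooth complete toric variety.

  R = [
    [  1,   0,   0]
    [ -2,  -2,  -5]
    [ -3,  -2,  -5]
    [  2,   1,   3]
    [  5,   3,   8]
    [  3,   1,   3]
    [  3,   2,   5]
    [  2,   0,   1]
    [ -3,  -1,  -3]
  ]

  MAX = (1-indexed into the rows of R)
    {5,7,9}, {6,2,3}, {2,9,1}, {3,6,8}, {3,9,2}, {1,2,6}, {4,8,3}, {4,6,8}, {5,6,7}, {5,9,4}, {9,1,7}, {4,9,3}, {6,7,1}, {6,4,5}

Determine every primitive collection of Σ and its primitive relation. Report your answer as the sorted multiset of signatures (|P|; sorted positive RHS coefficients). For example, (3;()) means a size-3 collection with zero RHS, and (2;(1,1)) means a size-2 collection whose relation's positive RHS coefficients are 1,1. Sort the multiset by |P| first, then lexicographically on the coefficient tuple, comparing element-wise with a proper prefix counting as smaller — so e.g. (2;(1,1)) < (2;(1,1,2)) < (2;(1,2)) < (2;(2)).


|primitive collections| = 16. Relations:

  • {3,7}:  v_{3} + v_{7} = 0  ⟹  sig = (2;())
  • {6,9}:  v_{6} + v_{9} = 0  ⟹  sig = (2;())
  • {1,3}:  v_{1} + v_{3} = v_{2}  ⟹  sig = (2;(1))
  • {1,4}:  v_{1} + v_{4} = v_{6}  ⟹  sig = (2;(1))
  • {2,5}:  v_{2} + v_{5} = v_{6}  ⟹  sig = (2;(1))
  • {2,7}:  v_{2} + v_{7} = v_{1}  ⟹  sig = (2;(1))
  • {3,5}:  v_{3} + v_{5} = v_{4}  ⟹  sig = (2;(1))
  • {4,7}:  v_{4} + v_{7} = v_{5}  ⟹  sig = (2;(1))
  • {1,5}:  v_{1} + v_{5} = v_{6} + v_{7}  ⟹  sig = (2;(1,1))
  • {2,4}:  v_{2} + v_{4} = v_{3} + v_{6}  ⟹  sig = (2;(1,1))
  • {7,8}:  v_{7} + v_{8} = v_{4} + v_{6}  ⟹  sig = (2;(1,1))
  • {8,9}:  v_{8} + v_{9} = v_{3} + v_{4}  ⟹  sig = (2;(1,1))
  • {1,8}:  v_{1} + v_{8} = v_{3} + 2·v_{6}  ⟹  sig = (2;(1,2))
  • {5,8}:  v_{5} + v_{8} = 2·v_{4} + v_{6}  ⟹  sig = (2;(1,2))
  • {2,8}:  v_{2} + v_{8} = 2·v_{3} + 2·v_{6}  ⟹  sig = (2;(2,2))
  • {3,4,6}:  v_{3} + v_{4} + v_{6} = v_{8}  ⟹  sig = (3;(1))

Hence PRS(X_Σ) =
    |P|=2: 15 collections, coeffs (), (), (1), (1), (1), (1), (1), (1), (1,1), (1,1), (1,1), (1,1), (1,2), (1,2), (2,2)
    |P|=3: 1 collection, coeffs (1)


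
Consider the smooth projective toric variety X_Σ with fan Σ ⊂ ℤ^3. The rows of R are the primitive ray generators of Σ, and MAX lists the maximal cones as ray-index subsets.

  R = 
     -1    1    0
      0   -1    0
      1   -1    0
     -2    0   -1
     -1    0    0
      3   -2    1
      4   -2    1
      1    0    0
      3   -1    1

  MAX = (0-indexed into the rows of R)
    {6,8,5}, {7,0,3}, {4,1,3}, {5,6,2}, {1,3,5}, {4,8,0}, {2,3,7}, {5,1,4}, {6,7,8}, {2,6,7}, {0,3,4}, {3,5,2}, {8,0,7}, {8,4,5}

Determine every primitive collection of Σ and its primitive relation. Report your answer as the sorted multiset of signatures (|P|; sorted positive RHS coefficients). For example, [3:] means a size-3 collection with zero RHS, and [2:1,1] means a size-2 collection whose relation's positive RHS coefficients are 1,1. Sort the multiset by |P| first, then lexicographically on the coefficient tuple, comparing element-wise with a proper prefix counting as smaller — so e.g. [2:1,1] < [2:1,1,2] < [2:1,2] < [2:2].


Σ has 16 primitive collections:

  P = {0,2}:  v_{0} + v_{2} = 0  so sig = [2:]
  P = {4,7}:  v_{4} + v_{7} = 0  so sig = [2:]
  P = {0,1}:  v_{0} + v_{1} = v_{4}  so sig = [2:1]
  P = {0,6}:  v_{0} + v_{6} = v_{8}  so sig = [2:1]
  P = {1,7}:  v_{1} + v_{7} = v_{2}  so sig = [2:1]
  P = {1,8}:  v_{1} + v_{8} = v_{5}  so sig = [2:1]
  P = {2,4}:  v_{2} + v_{4} = v_{1}  so sig = [2:1]
  P = {2,8}:  v_{2} + v_{8} = v_{6}  so sig = [2:1]
  P = {3,8}:  v_{3} + v_{8} = v_{2}  so sig = [2:1]
  P = {4,6}:  v_{4} + v_{6} = v_{5}  so sig = [2:1]
  P = {5,7}:  v_{5} + v_{7} = v_{6}  so sig = [2:1]
  P = {0,5}:  v_{0} + v_{5} = v_{4} + v_{8}  so sig = [2:1,1]
  P = {1,2}:  v_{1} + v_{2} = v_{3} + v_{5}  so sig = [2:1,1]
  P = {1,6}:  v_{1} + v_{6} = v_{2} + v_{5}  so sig = [2:1,1]
  P = {3,6}:  v_{3} + v_{6} = 2·v_{2}  so sig = [2:2]
  P = {3,4,5}:  v_{3} + v_{4} + v_{5} = 2·v_{1}  so sig = [3:2]

Signatures (|P|; sorted positive RHS coefficients), sorted:
{ [2:] ×2,  [2:1] ×9,  [2:1,1] ×3,  [2:2],  [3:2] }


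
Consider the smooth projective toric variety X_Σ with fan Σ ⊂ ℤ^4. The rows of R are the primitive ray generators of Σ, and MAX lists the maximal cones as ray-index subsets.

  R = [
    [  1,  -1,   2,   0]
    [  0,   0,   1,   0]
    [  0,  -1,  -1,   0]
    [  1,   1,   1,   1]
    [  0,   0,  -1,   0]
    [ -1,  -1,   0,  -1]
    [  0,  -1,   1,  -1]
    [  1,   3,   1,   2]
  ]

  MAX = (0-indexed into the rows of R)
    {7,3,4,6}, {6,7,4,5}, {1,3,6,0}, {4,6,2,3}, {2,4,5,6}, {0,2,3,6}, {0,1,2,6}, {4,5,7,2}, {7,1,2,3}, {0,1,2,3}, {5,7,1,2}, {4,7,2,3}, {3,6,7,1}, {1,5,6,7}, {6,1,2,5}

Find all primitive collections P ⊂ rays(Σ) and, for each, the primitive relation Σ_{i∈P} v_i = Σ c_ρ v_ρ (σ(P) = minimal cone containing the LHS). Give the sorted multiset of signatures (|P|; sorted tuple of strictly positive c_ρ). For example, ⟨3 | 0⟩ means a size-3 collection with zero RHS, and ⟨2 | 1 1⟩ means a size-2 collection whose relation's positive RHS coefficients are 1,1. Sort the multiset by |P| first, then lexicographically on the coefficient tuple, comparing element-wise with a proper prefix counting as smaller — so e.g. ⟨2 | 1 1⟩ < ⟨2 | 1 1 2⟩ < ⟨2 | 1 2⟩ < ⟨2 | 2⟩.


7 minimal non-faces of Δ(Σ) (on 8 rays):

  P={1,4}:  v_{1} + v_{4} = 0  so sig = ⟨2 | 0⟩
  P={3,5}:  v_{3} + v_{5} = v_{1}  so sig = ⟨2 | 1⟩
  P={0,4}:  v_{0} + v_{4} = v_{2} + v_{3} + v_{6}  so sig = ⟨2 | 1 1 1⟩
  P={0,5}:  v_{0} + v_{5} = 2·v_{1} + v_{2} + v_{6}  so sig = ⟨2 | 1 1 2⟩
  P={0,7}:  v_{0} + v_{7} = v_{1} + 2·v_{3}  so sig = ⟨2 | 1 2⟩
  P={2,6,7}:  v_{2} + v_{6} + v_{7} = v_{3}  so sig = ⟨3 | 1⟩
  P={1,2,3,6}:  v_{1} + v_{2} + v_{3} + v_{6} = v_{0}  so sig = ⟨4 | 1⟩

Signatures (|P|; sorted positive RHS coefficients), sorted:
    ⟨2 | 0⟩
    ⟨2 | 1⟩
    ⟨2 | 1 1 1⟩
    ⟨2 | 1 1 2⟩
    ⟨2 | 1 2⟩
    ⟨3 | 1⟩
    ⟨4 | 1⟩


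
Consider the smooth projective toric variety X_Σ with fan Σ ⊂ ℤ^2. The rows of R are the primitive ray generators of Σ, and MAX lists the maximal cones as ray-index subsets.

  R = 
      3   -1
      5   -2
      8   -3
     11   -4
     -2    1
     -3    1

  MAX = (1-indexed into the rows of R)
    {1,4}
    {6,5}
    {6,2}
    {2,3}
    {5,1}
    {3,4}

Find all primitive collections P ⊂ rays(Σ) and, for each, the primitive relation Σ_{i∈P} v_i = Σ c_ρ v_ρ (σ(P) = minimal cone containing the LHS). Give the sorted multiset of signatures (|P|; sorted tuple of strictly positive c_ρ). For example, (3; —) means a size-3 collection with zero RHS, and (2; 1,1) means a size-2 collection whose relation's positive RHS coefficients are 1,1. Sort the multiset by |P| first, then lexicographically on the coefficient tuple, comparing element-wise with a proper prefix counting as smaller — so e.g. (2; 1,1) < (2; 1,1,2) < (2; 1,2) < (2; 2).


Minimal non-faces — 9 found among 6 rays, 6 max cones:

  • {1,6}:  v_{1} + v_{6} = 0  ⇒ sig = (2; —)
  • {1,2}:  v_{1} + v_{2} = v_{3}  ⇒ sig = (2; 1)
  • {1,3}:  v_{1} + v_{3} = v_{4}  ⇒ sig = (2; 1)
  • {2,5}:  v_{2} + v_{5} = v_{1}  ⇒ sig = (2; 1)
  • {3,6}:  v_{3} + v_{6} = v_{2}  ⇒ sig = (2; 1)
  • {4,6}:  v_{4} + v_{6} = v_{3}  ⇒ sig = (2; 1)
  • {2,4}:  v_{2} + v_{4} = 2·v_{3}  ⇒ sig = (2; 2)
  • {3,5}:  v_{3} + v_{5} = 2·v_{1}  ⇒ sig = (2; 2)
  • {4,5}:  v_{4} + v_{5} = 3·v_{1}  ⇒ sig = (2; 3)

Sorted signature multiset PRS(X):
    |P|=2: 9 collections, coeffs (), (1), (1), (1), (1), (1), (2), (2), (3)


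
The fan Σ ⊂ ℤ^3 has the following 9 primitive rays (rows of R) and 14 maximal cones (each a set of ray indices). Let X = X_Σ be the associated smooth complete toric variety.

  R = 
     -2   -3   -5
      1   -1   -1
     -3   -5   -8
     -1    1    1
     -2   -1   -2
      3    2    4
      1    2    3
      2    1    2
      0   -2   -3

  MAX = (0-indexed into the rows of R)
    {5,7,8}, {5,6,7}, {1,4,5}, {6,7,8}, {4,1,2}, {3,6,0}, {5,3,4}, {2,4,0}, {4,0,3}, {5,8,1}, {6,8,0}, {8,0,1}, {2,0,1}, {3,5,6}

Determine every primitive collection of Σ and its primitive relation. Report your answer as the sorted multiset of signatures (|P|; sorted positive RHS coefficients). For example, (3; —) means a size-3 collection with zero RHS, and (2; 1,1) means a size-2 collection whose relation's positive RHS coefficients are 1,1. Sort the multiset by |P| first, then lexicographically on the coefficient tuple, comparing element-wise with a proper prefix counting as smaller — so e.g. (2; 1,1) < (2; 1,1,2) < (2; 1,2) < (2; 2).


Minimal non-faces — 17 found among 9 rays, 14 max cones:

  • {1,3}:  v_{1} + v_{3} = 0 — sig = (2; —)
  • {4,7}:  v_{4} + v_{7} = 0 — sig = (2; —)
  • {0,5}:  v_{0} + v_{5} = v_{1} — sig = (2; 1)
  • {0,7}:  v_{0} + v_{7} = v_{8} — sig = (2; 1)
  • {1,6}:  v_{1} + v_{6} = v_{7} — sig = (2; 1)
  • {2,6}:  v_{2} + v_{6} = v_{0} — sig = (2; 1)
  • {3,7}:  v_{3} + v_{7} = v_{6} — sig = (2; 1)
  • {4,6}:  v_{4} + v_{6} = v_{3} — sig = (2; 1)
  • {4,8}:  v_{4} + v_{8} = v_{0} — sig = (2; 1)
  • {1,7}:  v_{1} + v_{7} = v_{5} + v_{8} — sig = (2; 1,1)
  • {2,3}:  v_{2} + v_{3} = v_{0} + v_{4} — sig = (2; 1,1)
  • {2,7}:  v_{2} + v_{7} = v_{0} + v_{1} — sig = (2; 1,1)
  • {3,8}:  v_{3} + v_{8} = v_{0} + v_{6} — sig = (2; 1,1)
  • {2,5}:  v_{2} + v_{5} = 2·v_{1} + v_{4} — sig = (2; 1,2)
  • {2,8}:  v_{2} + v_{8} = 2·v_{0} + v_{1} — sig = (2; 1,2)
  • {0,1,4}:  v_{0} + v_{1} + v_{4} = v_{2} — sig = (3; 1)
  • {5,6,8}:  v_{5} + v_{6} + v_{8} = 2·v_{7} — sig = (3; 2)

so the primitive-relation signature multiset is
    |P|=2: 15 collections, coeffs (), (), (1), (1), (1), (1), (1), (1), (1), (1,1), (1,1), (1,1), (1,1), (1,2), (1,2)
    |P|=3: 2 collections, coeffs (1), (2)


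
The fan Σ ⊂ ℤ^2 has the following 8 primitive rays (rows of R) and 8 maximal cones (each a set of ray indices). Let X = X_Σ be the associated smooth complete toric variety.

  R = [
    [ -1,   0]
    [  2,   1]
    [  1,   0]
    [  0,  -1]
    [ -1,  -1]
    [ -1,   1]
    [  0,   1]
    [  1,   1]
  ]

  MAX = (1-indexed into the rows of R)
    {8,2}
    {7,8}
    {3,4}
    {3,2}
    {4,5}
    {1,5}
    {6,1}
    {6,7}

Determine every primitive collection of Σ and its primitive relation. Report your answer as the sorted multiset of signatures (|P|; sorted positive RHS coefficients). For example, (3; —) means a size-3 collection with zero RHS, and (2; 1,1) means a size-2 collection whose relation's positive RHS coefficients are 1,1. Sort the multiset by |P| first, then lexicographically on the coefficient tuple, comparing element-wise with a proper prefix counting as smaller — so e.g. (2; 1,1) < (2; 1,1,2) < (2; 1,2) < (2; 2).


Primitive collections (20):

  • {1,3}:  v_{1} + v_{3} = 0  ⇒ sig = (2; —)
  • {4,7}:  v_{4} + v_{7} = 0  ⇒ sig = (2; —)
  • {5,8}:  v_{5} + v_{8} = 0  ⇒ sig = (2; —)
  • {1,2}:  v_{1} + v_{2} = v_{8}  ⇒ sig = (2; 1)
  • {1,4}:  v_{1} + v_{4} = v_{5}  ⇒ sig = (2; 1)
  • {1,7}:  v_{1} + v_{7} = v_{6}  ⇒ sig = (2; 1)
  • {1,8}:  v_{1} + v_{8} = v_{7}  ⇒ sig = (2; 1)
  • {2,5}:  v_{2} + v_{5} = v_{3}  ⇒ sig = (2; 1)
  • {3,5}:  v_{3} + v_{5} = v_{4}  ⇒ sig = (2; 1)
  • {3,6}:  v_{3} + v_{6} = v_{7}  ⇒ sig = (2; 1)
  • {3,7}:  v_{3} + v_{7} = v_{8}  ⇒ sig = (2; 1)
  • {3,8}:  v_{3} + v_{8} = v_{2}  ⇒ sig = (2; 1)
  • {4,6}:  v_{4} + v_{6} = v_{1}  ⇒ sig = (2; 1)
  • {4,8}:  v_{4} + v_{8} = v_{3}  ⇒ sig = (2; 1)
  • {5,7}:  v_{5} + v_{7} = v_{1}  ⇒ sig = (2; 1)
  • {2,6}:  v_{2} + v_{6} = v_{7} + v_{8}  ⇒ sig = (2; 1,1)
  • {2,4}:  v_{2} + v_{4} = 2·v_{3}  ⇒ sig = (2; 2)
  • {2,7}:  v_{2} + v_{7} = 2·v_{8}  ⇒ sig = (2; 2)
  • {5,6}:  v_{5} + v_{6} = 2·v_{1}  ⇒ sig = (2; 2)
  • {6,8}:  v_{6} + v_{8} = 2·v_{7}  ⇒ sig = (2; 2)

Hence PRS(X_Σ) =
[(2; —), (2; —), (2; —), (2; 1), (2; 1), (2; 1), (2; 1), (2; 1), (2; 1), (2; 1), (2; 1), (2; 1), (2; 1), (2; 1), (2; 1), (2; 1,1), (2; 2), (2; 2), (2; 2), (2; 2)]


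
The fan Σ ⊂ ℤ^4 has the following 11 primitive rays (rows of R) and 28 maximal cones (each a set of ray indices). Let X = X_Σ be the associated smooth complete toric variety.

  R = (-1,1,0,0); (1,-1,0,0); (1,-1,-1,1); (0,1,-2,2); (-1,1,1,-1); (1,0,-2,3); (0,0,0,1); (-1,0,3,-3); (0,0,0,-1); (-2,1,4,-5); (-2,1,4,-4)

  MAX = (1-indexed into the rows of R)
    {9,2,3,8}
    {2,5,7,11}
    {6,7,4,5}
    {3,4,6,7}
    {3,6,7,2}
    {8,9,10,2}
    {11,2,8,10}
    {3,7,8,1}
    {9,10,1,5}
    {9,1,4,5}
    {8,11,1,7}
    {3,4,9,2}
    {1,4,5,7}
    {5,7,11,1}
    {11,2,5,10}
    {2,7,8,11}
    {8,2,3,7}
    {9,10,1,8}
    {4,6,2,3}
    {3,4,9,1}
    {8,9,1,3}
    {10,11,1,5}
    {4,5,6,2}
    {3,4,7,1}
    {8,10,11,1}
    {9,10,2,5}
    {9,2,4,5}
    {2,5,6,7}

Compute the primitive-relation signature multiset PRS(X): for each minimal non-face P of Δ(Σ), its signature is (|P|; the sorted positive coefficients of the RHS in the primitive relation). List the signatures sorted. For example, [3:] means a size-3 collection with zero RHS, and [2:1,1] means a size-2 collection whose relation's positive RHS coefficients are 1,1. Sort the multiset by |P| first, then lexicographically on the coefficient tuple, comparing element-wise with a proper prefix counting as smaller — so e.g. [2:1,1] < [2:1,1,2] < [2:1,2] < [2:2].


Minimal non-faces — 17 found among 11 rays, 28 max cones:

  {1,2}:  v_{1} + v_{2} = 0  ⟹  sig = [2:]
  {3,5}:  v_{3} + v_{5} = 0  ⟹  sig = [2:]
  {7,9}:  v_{7} + v_{9} = 0  ⟹  sig = [2:]
  {3,11}:  v_{3} + v_{11} = v_{8}  ⟹  sig = [2:1]
  {4,8}:  v_{4} + v_{8} = v_{5}  ⟹  sig = [2:1]
  {5,8}:  v_{5} + v_{8} = v_{11}  ⟹  sig = [2:1]
  {7,10}:  v_{7} + v_{10} = v_{11}  ⟹  sig = [2:1]
  {9,11}:  v_{9} + v_{11} = v_{10}  ⟹  sig = [2:1]
  {1,6}:  v_{1} + v_{6} = v_{4} + v_{7}  ⟹  sig = [2:1,1]
  {3,10}:  v_{3} + v_{10} = v_{8} + v_{9}  ⟹  sig = [2:1,1]
  {6,9}:  v_{6} + v_{9} = v_{2} + v_{4}  ⟹  sig = [2:1,1]
  {6,8}:  v_{6} + v_{8} = v_{2} + v_{5} + v_{7}  ⟹  sig = [2:1,1,1]
  {6,11}:  v_{6} + v_{11} = v_{2} + 2·v_{5} + v_{7}  ⟹  sig = [2:1,1,2]
  {4,10}:  v_{4} + v_{10} = 2·v_{5} + v_{9}  ⟹  sig = [2:1,2]
  {6,10}:  v_{6} + v_{10} = v_{2} + 2·v_{5}  ⟹  sig = [2:1,2]
  {4,11}:  v_{4} + v_{11} = 2·v_{5}  ⟹  sig = [2:2]
  {2,4,7}:  v_{2} + v_{4} + v_{7} = v_{6}  ⟹  sig = [3:1]

Signatures (|P|; sorted positive RHS coefficients), sorted:
    [2:]
    [2:]
    [2:]
    [2:1]
    [2:1]
    [2:1]
    [2:1]
    [2:1]
    [2:1,1]
    [2:1,1]
    [2:1,1]
    [2:1,1,1]
    [2:1,1,2]
    [2:1,2]
    [2:1,2]
    [2:2]
    [3:1]


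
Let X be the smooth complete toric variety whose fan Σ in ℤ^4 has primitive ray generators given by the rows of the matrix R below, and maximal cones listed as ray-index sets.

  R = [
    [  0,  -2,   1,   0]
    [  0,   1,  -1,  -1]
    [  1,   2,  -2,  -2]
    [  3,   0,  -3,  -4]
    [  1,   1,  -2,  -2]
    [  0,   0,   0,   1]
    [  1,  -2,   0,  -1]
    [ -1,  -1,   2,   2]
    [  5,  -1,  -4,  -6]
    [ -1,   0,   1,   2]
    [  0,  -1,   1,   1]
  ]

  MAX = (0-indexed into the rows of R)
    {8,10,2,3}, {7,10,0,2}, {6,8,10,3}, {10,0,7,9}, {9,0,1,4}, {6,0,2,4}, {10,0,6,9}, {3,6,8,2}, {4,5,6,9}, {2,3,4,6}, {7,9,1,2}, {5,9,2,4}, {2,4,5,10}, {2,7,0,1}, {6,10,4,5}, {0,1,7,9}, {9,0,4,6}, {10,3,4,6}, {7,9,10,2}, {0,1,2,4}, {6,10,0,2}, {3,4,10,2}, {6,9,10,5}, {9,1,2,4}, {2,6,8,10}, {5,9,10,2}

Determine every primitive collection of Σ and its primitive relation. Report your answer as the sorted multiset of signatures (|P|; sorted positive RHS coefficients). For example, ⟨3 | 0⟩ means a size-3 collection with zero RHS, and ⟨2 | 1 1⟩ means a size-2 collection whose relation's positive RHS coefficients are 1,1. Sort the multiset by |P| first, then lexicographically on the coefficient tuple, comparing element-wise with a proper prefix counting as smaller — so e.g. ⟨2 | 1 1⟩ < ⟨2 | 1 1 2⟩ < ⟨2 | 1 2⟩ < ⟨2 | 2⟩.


Σ has 25 primitive collections:

  P={1,10}:  v_{1} + v_{10} = 0  ⇒ sig = ⟨2 | 0⟩
  P={4,7}:  v_{4} + v_{7} = 0  ⇒ sig = ⟨2 | 0⟩
  P={0,5}:  v_{0} + v_{5} = v_{6} + v_{9}  ⇒ sig = ⟨2 | 1 1⟩
  P={1,5}:  v_{1} + v_{5} = v_{4} + v_{9}  ⇒ sig = ⟨2 | 1 1⟩
  P={1,6}:  v_{1} + v_{6} = v_{0} + v_{4}  ⇒ sig = ⟨2 | 1 1⟩
  P={5,7}:  v_{5} + v_{7} = v_{9} + v_{10}  ⇒ sig = ⟨2 | 1 1⟩
  P={6,7}:  v_{6} + v_{7} = v_{0} + v_{10}  ⇒ sig = ⟨2 | 1 1⟩
  P={1,3}:  v_{1} + v_{3} = v_{2} + v_{4} + v_{6}  ⇒ sig = ⟨2 | 1 1 1⟩
  P={1,8}:  v_{1} + v_{8} = v_{2} + v_{3} + v_{6}  ⇒ sig = ⟨2 | 1 1 1⟩
  P={3,7}:  v_{3} + v_{7} = v_{2} + v_{6} + v_{10}  ⇒ sig = ⟨2 | 1 1 1⟩
  P={8,9}:  v_{8} + v_{9} = v_{3} + v_{4} + 2·v_{10}  ⇒ sig = ⟨2 | 1 1 2⟩
  P={0,3}:  v_{0} + v_{3} = v_{2} + 2·v_{6}  ⇒ sig = ⟨2 | 1 2⟩
  P={0,8}:  v_{0} + v_{8} = 2·v_{2} + 3·v_{6} + v_{10}  ⇒ sig = ⟨2 | 1 2 3⟩
  P={5,8}:  v_{5} + v_{8} = v_{3} + 2·v_{4} + 3·v_{10}  ⇒ sig = ⟨2 | 1 2 3⟩
  P={4,8}:  v_{4} + v_{8} = 2·v_{3}  ⇒ sig = ⟨2 | 2⟩
  P={3,9}:  v_{3} + v_{9} = 2·v_{4} + 2·v_{10}  ⇒ sig = ⟨2 | 2 2⟩
  P={7,8}:  v_{7} + v_{8} = 2·v_{2} + 2·v_{6} + 2·v_{10}  ⇒ sig = ⟨2 | 2 2 2⟩
  P={3,5}:  v_{3} + v_{5} = 3·v_{4} + 3·v_{10}  ⇒ sig = ⟨2 | 3 3⟩
  P={0,2,9}:  v_{0} + v_{2} + v_{9} = 0  ⇒ sig = ⟨3 | 0⟩
  P={0,4,10}:  v_{0} + v_{4} + v_{10} = v_{6}  ⇒ sig = ⟨3 | 1⟩
  P={4,9,10}:  v_{4} + v_{9} + v_{10} = v_{5}  ⇒ sig = ⟨3 | 1⟩
  P={2,6,9}:  v_{2} + v_{6} + v_{9} = v_{4} + v_{10}  ⇒ sig = ⟨3 | 1 1⟩
  P={2,5,6}:  v_{2} + v_{5} + v_{6} = 2·v_{4} + 2·v_{10}  ⇒ sig = ⟨3 | 2 2⟩
  P={2,3,6,10}:  v_{2} + v_{3} + v_{6} + v_{10} = v_{8}  ⇒ sig = ⟨4 | 1⟩
  P={2,4,6,10}:  v_{2} + v_{4} + v_{6} + v_{10} = v_{3}  ⇒ sig = ⟨4 | 1⟩

Hence PRS(X_Σ) =
[⟨2 | 0⟩, ⟨2 | 0⟩, ⟨2 | 1 1⟩, ⟨2 | 1 1⟩, ⟨2 | 1 1⟩, ⟨2 | 1 1⟩, ⟨2 | 1 1⟩, ⟨2 | 1 1 1⟩, ⟨2 | 1 1 1⟩, ⟨2 | 1 1 1⟩, ⟨2 | 1 1 2⟩, ⟨2 | 1 2⟩, ⟨2 | 1 2 3⟩, ⟨2 | 1 2 3⟩, ⟨2 | 2⟩, ⟨2 | 2 2⟩, ⟨2 | 2 2 2⟩, ⟨2 | 3 3⟩, ⟨3 | 0⟩, ⟨3 | 1⟩, ⟨3 | 1⟩, ⟨3 | 1 1⟩, ⟨3 | 2 2⟩, ⟨4 | 1⟩, ⟨4 | 1⟩]


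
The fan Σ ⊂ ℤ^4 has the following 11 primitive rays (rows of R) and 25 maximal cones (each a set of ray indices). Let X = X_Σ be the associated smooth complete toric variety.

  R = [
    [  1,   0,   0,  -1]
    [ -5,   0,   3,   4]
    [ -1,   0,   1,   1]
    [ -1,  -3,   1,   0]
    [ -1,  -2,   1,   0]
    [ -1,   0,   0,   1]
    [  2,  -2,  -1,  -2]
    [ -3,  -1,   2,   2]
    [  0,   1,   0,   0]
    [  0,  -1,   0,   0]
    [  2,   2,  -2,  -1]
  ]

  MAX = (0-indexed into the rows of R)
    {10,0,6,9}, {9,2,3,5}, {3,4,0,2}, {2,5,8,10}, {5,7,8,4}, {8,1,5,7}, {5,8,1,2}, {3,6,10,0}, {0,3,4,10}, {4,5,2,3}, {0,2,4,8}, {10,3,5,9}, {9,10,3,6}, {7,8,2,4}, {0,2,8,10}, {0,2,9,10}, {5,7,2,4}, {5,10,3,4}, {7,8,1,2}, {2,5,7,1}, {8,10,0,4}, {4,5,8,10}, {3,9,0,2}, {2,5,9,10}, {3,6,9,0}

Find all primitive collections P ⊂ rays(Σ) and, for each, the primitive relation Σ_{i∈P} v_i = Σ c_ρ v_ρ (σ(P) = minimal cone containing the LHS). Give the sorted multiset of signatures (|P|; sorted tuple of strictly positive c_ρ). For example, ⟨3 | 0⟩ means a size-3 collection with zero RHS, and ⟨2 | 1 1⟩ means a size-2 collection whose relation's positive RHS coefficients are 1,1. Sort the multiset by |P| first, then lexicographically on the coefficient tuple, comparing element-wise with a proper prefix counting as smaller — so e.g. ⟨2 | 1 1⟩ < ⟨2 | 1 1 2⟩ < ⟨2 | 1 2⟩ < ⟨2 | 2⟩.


24 collections generate NE(X_Σ); each relation:

  P = {0,5}:  v_{0} + v_{5} = 0 — sig = ⟨2 | 0⟩
  P = {8,9}:  v_{8} + v_{9} = 0 — sig = ⟨2 | 0⟩
  P = {3,8}:  v_{3} + v_{8} = v_{4} — sig = ⟨2 | 1⟩
  P = {4,9}:  v_{4} + v_{9} = v_{3} — sig = ⟨2 | 1⟩
  P = {6,7}:  v_{6} + v_{7} = v_{3} — sig = ⟨2 | 1⟩
  P = {7,10}:  v_{7} + v_{10} = v_{5} + v_{8} — sig = ⟨2 | 1 1⟩
  P = {0,1}:  v_{0} + v_{1} = v_{2} + v_{7} + v_{8} — sig = ⟨2 | 1 1 1⟩
  P = {0,7}:  v_{0} + v_{7} = v_{2} + v_{4} + v_{8} — sig = ⟨2 | 1 1 1⟩
  P = {1,6}:  v_{1} + v_{6} = v_{2} + v_{4} + v_{5} — sig = ⟨2 | 1 1 1⟩
  P = {1,9}:  v_{1} + v_{9} = v_{2} + v_{5} + v_{7} — sig = ⟨2 | 1 1 1⟩
  P = {5,6}:  v_{5} + v_{6} = v_{3} + v_{9} + v_{10} — sig = ⟨2 | 1 1 1⟩
  P = {6,8}:  v_{6} + v_{8} = v_{0} + v_{3} + v_{10} — sig = ⟨2 | 1 1 1⟩
  P = {7,9}:  v_{7} + v_{9} = v_{2} + v_{4} + v_{5} — sig = ⟨2 | 1 1 1⟩
  P = {1,3}:  v_{1} + v_{3} = v_{2} + v_{4} + v_{5} + v_{7} — sig = ⟨2 | 1 1 1 1⟩
  P = {3,7}:  v_{3} + v_{7} = v_{2} + 2·v_{4} + v_{5} — sig = ⟨2 | 1 1 2⟩
  P = {4,6}:  v_{4} + v_{6} = v_{0} + 2·v_{3} + v_{10} — sig = ⟨2 | 1 1 2⟩
  P = {2,6}:  v_{2} + v_{6} = v_{0} + 2·v_{9} — sig = ⟨2 | 1 2⟩
  P = {1,10}:  v_{1} + v_{10} = v_{2} + 2·v_{5} + 2·v_{8} — sig = ⟨2 | 1 2 2⟩
  P = {1,4}:  v_{1} + v_{4} = 2·v_{7} — sig = ⟨2 | 2⟩
  P = {2,4,10}:  v_{2} + v_{4} + v_{10} = 0 — sig = ⟨3 | 0⟩
  P = {2,3,10}:  v_{2} + v_{3} + v_{10} = v_{9} — sig = ⟨3 | 1⟩
  P = {0,3,9,10}:  v_{0} + v_{3} + v_{9} + v_{10} = v_{6} — sig = ⟨4 | 1⟩
  P = {2,4,5,8}:  v_{2} + v_{4} + v_{5} + v_{8} = v_{7} — sig = ⟨4 | 1⟩
  P = {2,5,7,8}:  v_{2} + v_{5} + v_{7} + v_{8} = v_{1} — sig = ⟨4 | 1⟩

Hence PRS(X_Σ) =
{ ⟨2 | 0⟩ ×2,  ⟨2 | 1⟩ ×3,  ⟨2 | 1 1⟩,  ⟨2 | 1 1 1⟩ ×7,  ⟨2 | 1 1 1 1⟩,  ⟨2 | 1 1 2⟩ ×2,  ⟨2 | 1 2⟩,  ⟨2 | 1 2 2⟩,  ⟨2 | 2⟩,  ⟨3 | 0⟩,  ⟨3 | 1⟩,  ⟨4 | 1⟩ ×3 }


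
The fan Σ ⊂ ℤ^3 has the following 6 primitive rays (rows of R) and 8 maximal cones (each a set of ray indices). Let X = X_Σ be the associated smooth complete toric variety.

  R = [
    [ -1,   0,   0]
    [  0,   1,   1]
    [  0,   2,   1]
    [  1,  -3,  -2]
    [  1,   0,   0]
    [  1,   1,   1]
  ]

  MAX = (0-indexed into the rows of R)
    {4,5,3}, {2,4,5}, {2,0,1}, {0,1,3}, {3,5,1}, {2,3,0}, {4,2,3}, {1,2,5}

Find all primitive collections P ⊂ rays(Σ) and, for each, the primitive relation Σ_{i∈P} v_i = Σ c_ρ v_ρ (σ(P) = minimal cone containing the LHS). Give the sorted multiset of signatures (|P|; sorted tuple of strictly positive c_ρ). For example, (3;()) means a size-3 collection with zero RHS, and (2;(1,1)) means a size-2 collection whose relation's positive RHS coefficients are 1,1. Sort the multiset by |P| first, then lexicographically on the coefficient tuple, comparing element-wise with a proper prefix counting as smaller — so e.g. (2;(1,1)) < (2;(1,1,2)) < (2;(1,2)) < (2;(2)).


Σ has 5 primitive collections:

  {0,4}:  v_{0} + v_{4} = 0  →  sig = (2;())
  {0,5}:  v_{0} + v_{5} = v_{1}  →  sig = (2;(1))
  {1,4}:  v_{1} + v_{4} = v_{5}  →  sig = (2;(1))
  {1,2,3}:  v_{1} + v_{2} + v_{3} = v_{4}  →  sig = (3;(1))
  {2,3,5}:  v_{2} + v_{3} + v_{5} = 2·v_{4}  →  sig = (3;(2))

Signatures (|P|; sorted positive RHS coefficients), sorted:
    |P|=2: 3 collections, coeffs (), (1), (1)
    |P|=3: 2 collections, coeffs (1), (2)


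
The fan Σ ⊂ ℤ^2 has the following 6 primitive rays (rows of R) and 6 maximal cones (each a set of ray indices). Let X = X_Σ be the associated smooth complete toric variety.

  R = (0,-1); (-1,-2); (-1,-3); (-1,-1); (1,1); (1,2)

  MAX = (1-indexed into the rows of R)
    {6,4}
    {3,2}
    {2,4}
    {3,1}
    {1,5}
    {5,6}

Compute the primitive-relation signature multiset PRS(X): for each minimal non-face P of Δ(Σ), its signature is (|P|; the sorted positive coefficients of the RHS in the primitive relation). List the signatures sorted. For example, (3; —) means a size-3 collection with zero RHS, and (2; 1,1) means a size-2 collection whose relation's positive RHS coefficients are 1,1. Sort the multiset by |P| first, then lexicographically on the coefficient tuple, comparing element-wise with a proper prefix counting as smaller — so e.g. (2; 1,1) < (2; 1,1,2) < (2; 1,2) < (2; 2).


Δ(Σ) — 6 vertices, 9 min non-faces:

  • {2,6}:  v_{2} + v_{6} = 0 — sig = (2; —)
  • {4,5}:  v_{4} + v_{5} = 0 — sig = (2; —)
  • {1,2}:  v_{1} + v_{2} = v_{3} — sig = (2; 1)
  • {1,4}:  v_{1} + v_{4} = v_{2} — sig = (2; 1)
  • {1,6}:  v_{1} + v_{6} = v_{5} — sig = (2; 1)
  • {2,5}:  v_{2} + v_{5} = v_{1} — sig = (2; 1)
  • {3,6}:  v_{3} + v_{6} = v_{1} — sig = (2; 1)
  • {3,4}:  v_{3} + v_{4} = 2·v_{2} — sig = (2; 2)
  • {3,5}:  v_{3} + v_{5} = 2·v_{1} — sig = (2; 2)

Signatures (|P|; sorted positive RHS coefficients), sorted:
[(2; —), (2; —), (2; 1), (2; 1), (2; 1), (2; 1), (2; 1), (2; 2), (2; 2)]


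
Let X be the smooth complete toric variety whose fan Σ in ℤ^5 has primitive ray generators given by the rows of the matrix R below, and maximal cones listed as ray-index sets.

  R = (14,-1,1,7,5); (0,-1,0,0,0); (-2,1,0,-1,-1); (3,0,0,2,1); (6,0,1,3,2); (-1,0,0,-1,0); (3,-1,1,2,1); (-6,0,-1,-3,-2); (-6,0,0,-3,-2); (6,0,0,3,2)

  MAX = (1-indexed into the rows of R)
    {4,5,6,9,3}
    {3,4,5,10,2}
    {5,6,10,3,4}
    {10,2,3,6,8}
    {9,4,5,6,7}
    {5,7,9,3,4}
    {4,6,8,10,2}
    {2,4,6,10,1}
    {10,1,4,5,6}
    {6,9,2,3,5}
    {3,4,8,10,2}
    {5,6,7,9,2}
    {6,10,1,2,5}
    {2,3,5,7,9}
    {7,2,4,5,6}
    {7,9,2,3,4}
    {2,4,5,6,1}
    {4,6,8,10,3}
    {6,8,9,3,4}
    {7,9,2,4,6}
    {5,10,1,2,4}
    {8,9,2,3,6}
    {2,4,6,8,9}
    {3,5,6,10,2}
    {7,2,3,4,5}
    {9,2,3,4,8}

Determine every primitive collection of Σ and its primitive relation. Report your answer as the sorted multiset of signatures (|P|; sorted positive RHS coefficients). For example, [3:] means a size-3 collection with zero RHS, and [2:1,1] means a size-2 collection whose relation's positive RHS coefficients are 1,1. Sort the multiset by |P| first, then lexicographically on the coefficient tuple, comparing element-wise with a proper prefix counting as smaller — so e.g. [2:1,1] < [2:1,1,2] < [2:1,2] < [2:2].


|primitive collections| = 12. Relations:

  P={5,8}:  v_{5} + v_{8} = 0 — sig = [2:]
  P={9,10}:  v_{9} + v_{10} = 0 — sig = [2:]
  P={1,3}:  v_{1} + v_{3} = v_{5} + v_{10} — sig = [2:1,1]
  P={7,8}:  v_{7} + v_{8} = v_{2} + v_{4} + v_{9} — sig = [2:1,1,1]
  P={7,10}:  v_{7} + v_{10} = v_{2} + v_{4} + v_{5} — sig = [2:1,1,1]
  P={1,8}:  v_{1} + v_{8} = v_{2} + v_{4} + v_{6} + v_{10} — sig = [2:1,1,1,1]
  P={1,9}:  v_{1} + v_{9} = v_{2} + v_{4} + v_{5} + v_{6} — sig = [2:1,1,1,1]
  P={1,7}:  v_{1} + v_{7} = 2·v_{2} + 2·v_{4} + 2·v_{5} + v_{6} — sig = [2:1,2,2,2]
  P={3,6,7}:  v_{3} + v_{6} + v_{7} = v_{5} + v_{9} — sig = [3:1,1]
  P={2,3,4,6}:  v_{2} + v_{3} + v_{4} + v_{6} = 0 — sig = [4:]
  P={2,4,5,9}:  v_{2} + v_{4} + v_{5} + v_{9} = v_{7} — sig = [4:1]
  P={2,4,5,6,10}:  v_{2} + v_{4} + v_{5} + v_{6} + v_{10} = v_{1} — sig = [5:1]

so the primitive-relation signature multiset is
[[2:], [2:], [2:1,1], [2:1,1,1], [2:1,1,1], [2:1,1,1,1], [2:1,1,1,1], [2:1,2,2,2], [3:1,1], [4:], [4:1], [5:1]]


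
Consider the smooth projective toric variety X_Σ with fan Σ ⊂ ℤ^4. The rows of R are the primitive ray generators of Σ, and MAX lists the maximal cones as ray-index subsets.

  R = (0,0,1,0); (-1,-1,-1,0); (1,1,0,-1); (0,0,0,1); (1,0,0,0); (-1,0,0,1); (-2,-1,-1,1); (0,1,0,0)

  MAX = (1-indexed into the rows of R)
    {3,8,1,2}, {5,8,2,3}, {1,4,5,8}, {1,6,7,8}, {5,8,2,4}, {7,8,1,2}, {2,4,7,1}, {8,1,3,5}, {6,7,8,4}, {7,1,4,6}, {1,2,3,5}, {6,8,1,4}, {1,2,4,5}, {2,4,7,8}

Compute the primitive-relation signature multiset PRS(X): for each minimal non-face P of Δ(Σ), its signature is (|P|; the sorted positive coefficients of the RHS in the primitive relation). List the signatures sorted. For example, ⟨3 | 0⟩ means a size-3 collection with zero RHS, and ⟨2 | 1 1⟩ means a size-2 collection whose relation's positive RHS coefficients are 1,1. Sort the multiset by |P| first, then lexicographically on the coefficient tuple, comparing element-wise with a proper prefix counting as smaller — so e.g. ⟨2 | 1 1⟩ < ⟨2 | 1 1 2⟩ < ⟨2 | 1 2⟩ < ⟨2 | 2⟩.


Minimal non-faces — 9 found among 8 rays, 14 max cones:

  {2,6}:  v_{2} + v_{6} = v_{7} — sig = ⟨2 | 1⟩
  {3,6}:  v_{3} + v_{6} = v_{8} — sig = ⟨2 | 1⟩
  {5,6}:  v_{5} + v_{6} = v_{4} — sig = ⟨2 | 1⟩
  {3,4}:  v_{3} + v_{4} = v_{5} + v_{8} — sig = ⟨2 | 1 1⟩
  {3,7}:  v_{3} + v_{7} = v_{2} + v_{8} — sig = ⟨2 | 1 1⟩
  {5,7}:  v_{5} + v_{7} = v_{2} + v_{4} — sig = ⟨2 | 1 1⟩
  {1,2,5,8}:  v_{1} + v_{2} + v_{5} + v_{8} = 0 — sig = ⟨4 | 0⟩
  {1,2,4,8}:  v_{1} + v_{2} + v_{4} + v_{8} = v_{6} — sig = ⟨4 | 1⟩
  {1,4,7,8}:  v_{1} + v_{4} + v_{7} + v_{8} = 2·v_{6} — sig = ⟨4 | 2⟩

so the primitive-relation signature multiset is
    |P|=2: 6 collections, coeffs (1), (1), (1), (1,1), (1,1), (1,1)
    |P|=4: 3 collections, coeffs (), (1), (2)


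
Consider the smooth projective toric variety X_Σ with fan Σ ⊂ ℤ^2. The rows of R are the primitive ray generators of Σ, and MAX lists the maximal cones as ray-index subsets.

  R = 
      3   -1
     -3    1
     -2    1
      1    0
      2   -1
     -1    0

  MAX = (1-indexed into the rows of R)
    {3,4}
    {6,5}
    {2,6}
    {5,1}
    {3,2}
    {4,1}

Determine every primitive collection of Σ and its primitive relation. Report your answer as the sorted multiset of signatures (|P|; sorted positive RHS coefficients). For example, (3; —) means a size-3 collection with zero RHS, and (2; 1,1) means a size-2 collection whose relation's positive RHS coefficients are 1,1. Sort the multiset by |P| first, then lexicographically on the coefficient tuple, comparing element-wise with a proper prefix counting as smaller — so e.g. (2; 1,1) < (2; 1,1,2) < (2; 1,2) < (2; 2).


9 minimal non-faces of Δ(Σ) (on 6 rays):

  {1,2}:  v_{1} + v_{2} = 0  →  sig = (2; —)
  {3,5}:  v_{3} + v_{5} = 0  →  sig = (2; —)
  {4,6}:  v_{4} + v_{6} = 0  →  sig = (2; —)
  {1,3}:  v_{1} + v_{3} = v_{4}  →  sig = (2; 1)
  {1,6}:  v_{1} + v_{6} = v_{5}  →  sig = (2; 1)
  {2,4}:  v_{2} + v_{4} = v_{3}  →  sig = (2; 1)
  {2,5}:  v_{2} + v_{5} = v_{6}  →  sig = (2; 1)
  {3,6}:  v_{3} + v_{6} = v_{2}  →  sig = (2; 1)
  {4,5}:  v_{4} + v_{5} = v_{1}  →  sig = (2; 1)

Hence PRS(X_Σ) =
    (2; —)
    (2; —)
    (2; —)
    (2; 1)
    (2; 1)
    (2; 1)
    (2; 1)
    (2; 1)
    (2; 1)


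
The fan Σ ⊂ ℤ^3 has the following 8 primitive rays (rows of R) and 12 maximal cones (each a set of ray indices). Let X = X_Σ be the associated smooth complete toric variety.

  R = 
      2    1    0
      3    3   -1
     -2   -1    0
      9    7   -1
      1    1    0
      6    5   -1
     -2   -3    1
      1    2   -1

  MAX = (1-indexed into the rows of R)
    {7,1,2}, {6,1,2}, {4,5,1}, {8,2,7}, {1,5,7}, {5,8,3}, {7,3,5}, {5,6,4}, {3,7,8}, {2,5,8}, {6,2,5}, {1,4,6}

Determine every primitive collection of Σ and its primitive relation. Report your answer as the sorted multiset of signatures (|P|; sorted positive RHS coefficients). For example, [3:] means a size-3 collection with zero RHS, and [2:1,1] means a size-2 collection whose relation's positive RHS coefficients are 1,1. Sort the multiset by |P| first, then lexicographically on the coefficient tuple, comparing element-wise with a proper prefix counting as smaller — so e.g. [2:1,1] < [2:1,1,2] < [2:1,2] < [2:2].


|primitive collections| = 14. Relations:

  • {1,3}:  v_{1} + v_{3} = 0  ⇒ sig = [2:]
  • {1,8}:  v_{1} + v_{8} = v_{2}  ⇒ sig = [2:1]
  • {2,3}:  v_{2} + v_{3} = v_{8}  ⇒ sig = [2:1]
  • {3,4}:  v_{3} + v_{4} = v_{5} + v_{6}  ⇒ sig = [2:1,1]
  • {3,6}:  v_{3} + v_{6} = v_{2} + v_{5}  ⇒ sig = [2:1,1]
  • {4,8}:  v_{4} + v_{8} = v_{2} + v_{5} + v_{6}  ⇒ sig = [2:1,1,1]
  • {6,8}:  v_{6} + v_{8} = 2·v_{2} + v_{5}  ⇒ sig = [2:1,2]
  • {4,7}:  v_{4} + v_{7} = 3·v_{1} + v_{5}  ⇒ sig = [2:1,3]
  • {2,4}:  v_{2} + v_{4} = 2·v_{6}  ⇒ sig = [2:2]
  • {6,7}:  v_{6} + v_{7} = 2·v_{1}  ⇒ sig = [2:2]
  • {5,7,8}:  v_{5} + v_{7} + v_{8} = 0  ⇒ sig = [3:]
  • {1,2,5}:  v_{1} + v_{2} + v_{5} = v_{6}  ⇒ sig = [3:1]
  • {1,5,6}:  v_{1} + v_{5} + v_{6} = v_{4}  ⇒ sig = [3:1]
  • {2,5,7}:  v_{2} + v_{5} + v_{7} = v_{1}  ⇒ sig = [3:1]

Hence PRS(X_Σ) =
{ [2:],  [2:1] ×2,  [2:1,1] ×2,  [2:1,1,1],  [2:1,2],  [2:1,3],  [2:2] ×2,  [3:],  [3:1] ×3 }
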